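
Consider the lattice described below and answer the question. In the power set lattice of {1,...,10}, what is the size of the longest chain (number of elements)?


A chain is a totally ordered subset; we count the number of elements in a maximum chain.
Compute, for each element x, the size of the longest chain ending at x:
  {}: 1
  {1}: 2
  {2}: 2
  {3}: 2
  {4}: 2
  {5}: 2
  ...
A maximum chain: {} < {1} < {1,2} < {1,2,3} < {1,2,3,4} < {1,2,3,4,5} < {1,2,3,4,5,6} < {1,2,3,4,5,6,7} < {1,2,3,4,5,6,7,8} < {1,2,3,4,5,6,7,8,9} < {1,2,3,4,5,6,7,8,9,10}
Number of elements in the longest chain: 11


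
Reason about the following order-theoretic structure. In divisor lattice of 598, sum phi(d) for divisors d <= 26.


Divisors of 598 up to 26: [1, 2, 13, 23, 26]
phi values: [1, 1, 12, 22, 12]
Sum = 48


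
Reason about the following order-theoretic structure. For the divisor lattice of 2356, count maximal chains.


A maximal chain goes from the minimum element to a maximal element via cover relations.
Counting all min-to-max paths in the cover graph.
Total maximal chains: 12


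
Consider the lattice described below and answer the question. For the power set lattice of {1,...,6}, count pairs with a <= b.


The order relation is {(a,b) : a <= b}, reflexive so it includes (a,a).
Examples: ({},{}), ({},{1,2}), ({},{1,2,3}), ({},{1,2,3,4}), ({},{1,2,3,4,5}), ...
Total ordered pairs: 729


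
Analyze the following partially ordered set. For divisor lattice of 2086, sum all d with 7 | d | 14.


Interval [7,14] in divisors of 2086: [7, 14]
Sum = 21


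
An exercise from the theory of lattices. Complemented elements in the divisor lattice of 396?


An element a is complemented if some b has a meet b = bottom, a join b = top.
a is complemented iff gcd(a, n/a)=1, i.e. a is a unitary divisor of 396.
Complemented elements: 1, 4, 9, 11, 36, 44, ... (2 more)
Count: 8


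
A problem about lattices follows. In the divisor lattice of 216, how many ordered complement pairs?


Complement pair (a,b): a meet b = bottom, a join b = top.
Here: gcd(a,b)=1 and lcm(a,b)=216, i.e. a*b=216 with a,b coprime.
Pairs found: (1,216), (8,27), (27,8), (216,1)
Total ordered pairs: 4


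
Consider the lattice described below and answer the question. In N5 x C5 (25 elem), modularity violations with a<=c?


Modular law: if a <= c then a v (b ^ c) = (a v b) ^ c.
Check all triples (a,b,c) with a <= c among 25 elements.
  e.g. a=(a,0), b=(c,0), c=(b,0): lhs=(a,0) != rhs=(b,0)
  e.g. a=(a,0), b=(c,1), c=(b,0): lhs=(a,0) != rhs=(b,0)
Total violating triples: 75


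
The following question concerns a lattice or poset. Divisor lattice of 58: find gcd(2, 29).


In a divisor lattice, meet = gcd (greatest common divisor).
By Euclidean algorithm or factoring: gcd(2,29) = 1


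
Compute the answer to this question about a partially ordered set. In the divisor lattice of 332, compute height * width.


Height = length of longest chain minus 1; width = size of largest antichain.
A maximum chain: 1 | 83 | 166 | 332  (height 3).
A maximum antichain: {2, 83}  (width 2).
Product = 3 * 2 = 6


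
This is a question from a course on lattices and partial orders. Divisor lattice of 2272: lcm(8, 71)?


Join=lcm.
gcd(8,71)=1
lcm=568


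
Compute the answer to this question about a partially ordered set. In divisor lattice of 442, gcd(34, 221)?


Meet=gcd.
gcd(34,221)=17


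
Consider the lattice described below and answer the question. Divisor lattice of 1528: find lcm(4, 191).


In a divisor lattice, join = lcm (least common multiple).
gcd(4,191) = 1
lcm(4,191) = 4*191/gcd = 764/1 = 764


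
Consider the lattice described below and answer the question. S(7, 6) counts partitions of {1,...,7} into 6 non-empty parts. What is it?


S(n,k) = k*S(n-1,k) + S(n-1,k-1).
S(6,6) = 1, S(6,5) = 15
S(7,6) = 6*1 + 15 = 6 + 15
S(7,6) = 21


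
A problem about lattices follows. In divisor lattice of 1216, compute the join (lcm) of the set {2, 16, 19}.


In a divisor lattice, join = lcm (least common multiple).
Compute lcm iteratively: start with first element, then lcm(current, next).
Elements: [2, 16, 19]
lcm(2,16) = 16
lcm(16,19) = 304
Final lcm = 304


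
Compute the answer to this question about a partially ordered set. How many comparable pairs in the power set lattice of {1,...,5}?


A comparable pair {a,b} has a < b or b < a in the order.
Count unordered pairs where one element is strictly below the other.
Examples: {{},{1}}, {{},{2}}, {{},{3}}, {{},{4}}, ...
Total comparable pairs: 211


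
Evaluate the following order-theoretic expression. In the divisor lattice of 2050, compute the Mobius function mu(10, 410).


In a divisor lattice, mu(a,b) = mu(b/a) where mu is the classical Mobius function.
b/a = 410/10 = 41
Prime factorization of 41: primes [41]
41 is squarefree with 1 prime factor(s), so mu(41) = (-1)^1 = -1


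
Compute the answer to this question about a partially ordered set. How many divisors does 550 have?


Divisors of 550: [1, 2, 5, 10, 11, 22, 25, 50, 55, 110, 275, 550]
Count: 12


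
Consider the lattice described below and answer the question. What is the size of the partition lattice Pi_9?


B(n) = number of set partitions of an n-element set.
B(n) satisfies the recurrence: B(n+1) = sum_k C(n,k)*B(k).
B(9) = 21147


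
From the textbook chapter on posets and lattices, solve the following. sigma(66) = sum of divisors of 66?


sigma(n) = sum of divisors.
Divisors of 66: [1, 2, 3, 6, 11, 22, 33, 66]
Sum = 144


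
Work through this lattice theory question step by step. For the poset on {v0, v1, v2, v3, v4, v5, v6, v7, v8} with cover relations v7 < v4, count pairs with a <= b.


The order relation is {(a,b) : a <= b}, reflexive so it includes (a,a).
Examples: (v0,v0), (v1,v1), (v2,v2), (v3,v3), (v4,v4), ...
Total ordered pairs: 10


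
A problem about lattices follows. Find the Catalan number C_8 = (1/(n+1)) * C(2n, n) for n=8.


C(n) = C(2n, n) / (n+1).
C(16, 8) = 12870
C(8) = 12870 / 9 = 1430


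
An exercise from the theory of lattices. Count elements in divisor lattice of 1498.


Divisors of 1498: [1, 2, 7, 14, 107, 214, 749, 1498]
Count: 8


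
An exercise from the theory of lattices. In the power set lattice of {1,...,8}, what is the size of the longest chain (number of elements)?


A chain is a totally ordered subset; we count the number of elements in a maximum chain.
Compute, for each element x, the size of the longest chain ending at x:
  {}: 1
  {1}: 2
  {2}: 2
  {3}: 2
  {4}: 2
  {5}: 2
  ...
A maximum chain: {} < {1} < {1,2} < {1,2,3} < {1,2,3,4} < {1,2,3,4,5} < {1,2,3,4,5,6} < {1,2,3,4,5,6,7} < {1,2,3,4,5,6,7,8}
Number of elements in the longest chain: 9


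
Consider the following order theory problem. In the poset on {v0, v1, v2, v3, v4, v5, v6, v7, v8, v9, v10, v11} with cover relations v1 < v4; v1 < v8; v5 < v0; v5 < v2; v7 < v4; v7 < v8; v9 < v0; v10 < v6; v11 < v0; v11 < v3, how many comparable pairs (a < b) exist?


A comparable pair {a,b} has a < b or b < a in the order.
Count unordered pairs where one element is strictly below the other.
Examples: {v0,v5}, {v0,v9}, {v0,v11}, {v1,v4}, ...
Total comparable pairs: 10


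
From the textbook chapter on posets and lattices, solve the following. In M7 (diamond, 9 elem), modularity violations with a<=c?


Modular law: if a <= c then a v (b ^ c) = (a v b) ^ c.
Check all triples (a,b,c) with a <= c among 9 elements.
This lattice is modular (diamonds M_m and their chain-products are modular).
Total violating triples: 0


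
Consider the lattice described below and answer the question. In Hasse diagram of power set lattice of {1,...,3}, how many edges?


A cover relation a -< b holds when a < b with no c strictly between.
Cover relations:
  {} -< {1}
  {} -< {2}
  {} -< {3}
  {1} -< {1,2}
  {1} -< {1,3}
  {2} -< {1,2}
  {2} -< {2,3}
  {3} -< {1,3}
  ...4 more
Total: 12


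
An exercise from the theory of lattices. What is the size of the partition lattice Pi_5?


B(n) = number of set partitions of an n-element set.
B(n) satisfies the recurrence: B(n+1) = sum_k C(n,k)*B(k).
B(5) = 52


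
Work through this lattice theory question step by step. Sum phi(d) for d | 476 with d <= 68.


Divisors of 476 up to 68: [1, 2, 4, 7, 14, 17, 28, 34, 68]
phi values: [1, 1, 2, 6, 6, 16, 12, 16, 32]
Sum = 92


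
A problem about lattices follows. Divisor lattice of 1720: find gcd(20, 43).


In a divisor lattice, meet = gcd (greatest common divisor).
By Euclidean algorithm or factoring: gcd(20,43) = 1


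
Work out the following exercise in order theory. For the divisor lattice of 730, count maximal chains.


A maximal chain goes from the minimum element to a maximal element via cover relations.
Counting all min-to-max paths in the cover graph.
Total maximal chains: 6


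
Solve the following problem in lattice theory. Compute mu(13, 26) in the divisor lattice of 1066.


In a divisor lattice, mu(a,b) = mu(b/a) where mu is the classical Mobius function.
b/a = 26/13 = 2
Prime factorization of 2: primes [2]
2 is squarefree with 1 prime factor(s), so mu(2) = (-1)^1 = -1


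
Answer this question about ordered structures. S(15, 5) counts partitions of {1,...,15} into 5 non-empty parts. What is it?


S(n,k) = k*S(n-1,k) + S(n-1,k-1).
S(14,5) = 40075035, S(14,4) = 10391745
S(15,5) = 5*40075035 + 10391745 = 200375175 + 10391745
S(15,5) = 210766920


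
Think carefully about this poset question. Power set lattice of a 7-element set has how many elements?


Power set = 2^n.
2^7 = 128


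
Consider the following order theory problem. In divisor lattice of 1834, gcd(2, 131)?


Meet=gcd.
gcd(2,131)=1


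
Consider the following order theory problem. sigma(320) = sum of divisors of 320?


sigma(n) = sum of divisors.
Divisors of 320: [1, 2, 4, 5, 8, 10, 16, 20, 32, 40, 64, 80, 160, 320]
Sum = 762


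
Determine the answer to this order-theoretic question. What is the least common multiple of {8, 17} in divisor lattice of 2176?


In a divisor lattice, join = lcm (least common multiple).
Compute lcm iteratively: start with first element, then lcm(current, next).
Elements: [8, 17]
lcm(8,17) = 136
Final lcm = 136


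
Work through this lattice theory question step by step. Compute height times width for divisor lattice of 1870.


Height = length of longest chain minus 1; width = size of largest antichain.
A maximum chain: 1 | 17 | 187 | 935 | 1870  (height 4).
A maximum antichain: {10, 22, 34, 55, 85, 187}  (width 6).
Product = 4 * 6 = 24


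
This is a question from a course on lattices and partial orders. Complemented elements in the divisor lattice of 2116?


An element a is complemented if some b has a meet b = bottom, a join b = top.
a is complemented iff gcd(a, n/a)=1, i.e. a is a unitary divisor of 2116.
Complemented elements: 1, 4, 529, 2116
Count: 4


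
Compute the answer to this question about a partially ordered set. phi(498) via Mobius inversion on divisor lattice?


phi(n) = n * prod_{p|n} (1 - 1/p).
Prime divisors of 498: [2, 3, 83]
phi(498) = 498 * (1 - 1/2) * (1 - 1/3) * (1 - 1/83)
phi(498) = 164


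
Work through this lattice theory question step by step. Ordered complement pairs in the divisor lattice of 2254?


Complement pair (a,b): a meet b = bottom, a join b = top.
Here: gcd(a,b)=1 and lcm(a,b)=2254, i.e. a*b=2254 with a,b coprime.
Pairs found: (1,2254), (2,1127), (23,98), (46,49), ... (4 more)
Total ordered pairs: 8


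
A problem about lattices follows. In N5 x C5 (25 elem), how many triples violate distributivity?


Distributive law: a ^ (b v c) = (a ^ b) v (a ^ c).
Check all 25^3 = 15625 ordered triples (a,b,c).
  e.g. a=(b,0), b=(a,0), c=(c,0): lhs=(b,0) != rhs=(a,0)
  e.g. a=(b,0), b=(a,0), c=(c,1): lhs=(b,0) != rhs=(a,0)
Total violating triples: 250


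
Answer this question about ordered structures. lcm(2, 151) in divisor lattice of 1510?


Join=lcm.
gcd(2,151)=1
lcm=302


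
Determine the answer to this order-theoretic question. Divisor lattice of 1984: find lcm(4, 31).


In a divisor lattice, join = lcm (least common multiple).
gcd(4,31) = 1
lcm(4,31) = 4*31/gcd = 124/1 = 124


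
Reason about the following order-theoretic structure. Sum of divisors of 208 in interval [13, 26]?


Interval [13,26] in divisors of 208: [13, 26]
Sum = 39


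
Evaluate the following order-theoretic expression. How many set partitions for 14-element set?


B(n) = number of set partitions of an n-element set.
B(n) satisfies the recurrence: B(n+1) = sum_k C(n,k)*B(k).
B(14) = 190899322


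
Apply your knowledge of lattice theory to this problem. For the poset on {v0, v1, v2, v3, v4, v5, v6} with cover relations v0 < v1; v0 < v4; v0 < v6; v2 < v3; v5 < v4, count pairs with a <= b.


The order relation is {(a,b) : a <= b}, reflexive so it includes (a,a).
Examples: (v0,v0), (v0,v1), (v0,v4), (v0,v6), (v1,v1), ...
Total ordered pairs: 12


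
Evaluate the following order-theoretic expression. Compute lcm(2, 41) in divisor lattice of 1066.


In a divisor lattice, join = lcm (least common multiple).
gcd(2,41) = 1
lcm(2,41) = 2*41/gcd = 82/1 = 82


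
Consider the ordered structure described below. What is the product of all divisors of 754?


Divisors of 754: [1, 2, 13, 26, 29, 58, 377, 754]
Product = n^(d(n)/2) = 754^(8/2)
Product = 323210442256


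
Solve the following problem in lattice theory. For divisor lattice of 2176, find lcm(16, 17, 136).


In a divisor lattice, join = lcm (least common multiple).
Compute lcm iteratively: start with first element, then lcm(current, next).
Elements: [16, 17, 136]
lcm(16,17) = 272
lcm(272,136) = 272
Final lcm = 272


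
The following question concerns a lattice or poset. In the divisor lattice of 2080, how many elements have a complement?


An element a is complemented if some b has a meet b = bottom, a join b = top.
a is complemented iff gcd(a, n/a)=1, i.e. a is a unitary divisor of 2080.
Complemented elements: 1, 5, 13, 32, 65, 160, ... (2 more)
Count: 8


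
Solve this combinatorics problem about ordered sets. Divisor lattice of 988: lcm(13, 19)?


Join=lcm.
gcd(13,19)=1
lcm=247


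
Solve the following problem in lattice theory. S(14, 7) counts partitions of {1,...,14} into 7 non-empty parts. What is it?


S(n,k) = k*S(n-1,k) + S(n-1,k-1).
S(13,7) = 5715424, S(13,6) = 9321312
S(14,7) = 7*5715424 + 9321312 = 40007968 + 9321312
S(14,7) = 49329280


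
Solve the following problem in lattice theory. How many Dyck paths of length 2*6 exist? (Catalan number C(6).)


C(n) = C(2n, n) / (n+1).
C(12, 6) = 924
C(6) = 924 / 7 = 132


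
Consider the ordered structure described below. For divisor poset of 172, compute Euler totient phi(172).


phi(n) = n * prod_{p|n} (1 - 1/p).
Prime divisors of 172: [2, 43]
phi(172) = 172 * (1 - 1/2) * (1 - 1/43)
phi(172) = 84


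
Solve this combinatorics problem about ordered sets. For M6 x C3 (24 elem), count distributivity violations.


Distributive law: a ^ (b v c) = (a ^ b) v (a ^ c).
Check all 24^3 = 13824 ordered triples (a,b,c).
  e.g. a=(a1,0), b=(a2,0), c=(a3,0): lhs=(a1,0) != rhs=(0,0)
  e.g. a=(a1,0), b=(a2,0), c=(a3,1): lhs=(a1,0) != rhs=(0,0)
Total violating triples: 3240


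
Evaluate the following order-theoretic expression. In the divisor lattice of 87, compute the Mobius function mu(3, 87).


In a divisor lattice, mu(a,b) = mu(b/a) where mu is the classical Mobius function.
b/a = 87/3 = 29
Prime factorization of 29: primes [29]
29 is squarefree with 1 prime factor(s), so mu(29) = (-1)^1 = -1


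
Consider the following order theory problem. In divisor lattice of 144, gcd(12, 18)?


Meet=gcd.
gcd(12,18)=6


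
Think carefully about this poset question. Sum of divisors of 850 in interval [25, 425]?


Interval [25,425] in divisors of 850: [25, 425]
Sum = 450


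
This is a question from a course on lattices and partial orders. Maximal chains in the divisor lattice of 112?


A maximal chain goes from the minimum element to a maximal element via cover relations.
Counting all min-to-max paths in the cover graph.
Total maximal chains: 5


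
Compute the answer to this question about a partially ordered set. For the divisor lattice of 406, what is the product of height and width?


Height = length of longest chain minus 1; width = size of largest antichain.
A maximum chain: 1 | 29 | 203 | 406  (height 3).
A maximum antichain: {2, 7, 29}  (width 3).
Product = 3 * 3 = 9


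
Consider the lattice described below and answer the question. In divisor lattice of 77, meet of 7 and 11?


In a divisor lattice, meet = gcd (greatest common divisor).
By Euclidean algorithm or factoring: gcd(7,11) = 1


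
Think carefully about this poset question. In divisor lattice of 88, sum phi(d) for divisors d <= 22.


Divisors of 88 up to 22: [1, 2, 4, 8, 11, 22]
phi values: [1, 1, 2, 4, 10, 10]
Sum = 28


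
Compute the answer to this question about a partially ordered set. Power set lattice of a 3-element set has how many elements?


Power set = 2^n.
2^3 = 8


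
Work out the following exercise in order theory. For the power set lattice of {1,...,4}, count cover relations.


A cover relation a -< b holds when a < b with no c strictly between.
Cover relations:
  {} -< {1}
  {} -< {2}
  {} -< {3}
  {} -< {4}
  {1} -< {1,2}
  {1} -< {1,3}
  {1} -< {1,4}
  {2} -< {1,2}
  ...24 more
Total: 32


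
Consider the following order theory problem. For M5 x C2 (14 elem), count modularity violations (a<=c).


Modular law: if a <= c then a v (b ^ c) = (a v b) ^ c.
Check all triples (a,b,c) with a <= c among 14 elements.
This lattice is modular (diamonds M_m and their chain-products are modular).
Total violating triples: 0


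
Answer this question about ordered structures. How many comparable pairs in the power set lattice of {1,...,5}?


A comparable pair {a,b} has a < b or b < a in the order.
Count unordered pairs where one element is strictly below the other.
Examples: {{},{1}}, {{},{2}}, {{},{3}}, {{},{4}}, ...
Total comparable pairs: 211


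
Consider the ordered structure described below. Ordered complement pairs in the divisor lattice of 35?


Complement pair (a,b): a meet b = bottom, a join b = top.
Here: gcd(a,b)=1 and lcm(a,b)=35, i.e. a*b=35 with a,b coprime.
Pairs found: (1,35), (5,7), (7,5), (35,1)
Total ordered pairs: 4


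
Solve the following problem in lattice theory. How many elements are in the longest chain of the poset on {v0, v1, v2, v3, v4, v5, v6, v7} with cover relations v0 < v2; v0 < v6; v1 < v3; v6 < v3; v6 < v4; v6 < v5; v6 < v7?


A chain is a totally ordered subset; we count the number of elements in a maximum chain.
Compute, for each element x, the size of the longest chain ending at x:
  v0: 1
  v1: 1
  v2: 2
  v6: 2
  v4: 3
  v5: 3
  ...
A maximum chain: v0 < v6 < v3
Number of elements in the longest chain: 3


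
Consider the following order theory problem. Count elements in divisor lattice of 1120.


Divisors of 1120: [1, 2, 4, 5, 7, 8, 10, 14, 16, 20, 28, 32, 35, 40, 56, 70, 80, 112, 140, 160, 224, 280, 560, 1120]
Count: 24


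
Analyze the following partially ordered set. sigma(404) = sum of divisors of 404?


sigma(n) = sum of divisors.
Divisors of 404: [1, 2, 4, 101, 202, 404]
Sum = 714


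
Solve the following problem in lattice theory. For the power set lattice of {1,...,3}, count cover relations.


A cover relation a -< b holds when a < b with no c strictly between.
Cover relations:
  {} -< {1}
  {} -< {2}
  {} -< {3}
  {1} -< {1,2}
  {1} -< {1,3}
  {2} -< {1,2}
  {2} -< {2,3}
  {3} -< {1,3}
  ...4 more
Total: 12


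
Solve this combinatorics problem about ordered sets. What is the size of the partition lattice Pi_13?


B(n) = number of set partitions of an n-element set.
B(n) satisfies the recurrence: B(n+1) = sum_k C(n,k)*B(k).
B(13) = 27644437


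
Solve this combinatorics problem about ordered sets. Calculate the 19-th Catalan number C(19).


C(n) = C(2n, n) / (n+1).
C(38, 19) = 35345263800
C(19) = 35345263800 / 20 = 1767263190


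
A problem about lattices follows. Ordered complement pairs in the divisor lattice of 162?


Complement pair (a,b): a meet b = bottom, a join b = top.
Here: gcd(a,b)=1 and lcm(a,b)=162, i.e. a*b=162 with a,b coprime.
Pairs found: (1,162), (2,81), (81,2), (162,1)
Total ordered pairs: 4


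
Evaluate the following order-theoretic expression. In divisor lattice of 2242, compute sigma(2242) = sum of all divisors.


sigma(n) = sum of divisors.
Divisors of 2242: [1, 2, 19, 38, 59, 118, 1121, 2242]
Sum = 3600


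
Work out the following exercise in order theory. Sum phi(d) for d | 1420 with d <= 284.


Divisors of 1420 up to 284: [1, 2, 4, 5, 10, 20, 71, 142, 284]
phi values: [1, 1, 2, 4, 4, 8, 70, 70, 140]
Sum = 300


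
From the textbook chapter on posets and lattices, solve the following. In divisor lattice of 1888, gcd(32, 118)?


Meet=gcd.
gcd(32,118)=2


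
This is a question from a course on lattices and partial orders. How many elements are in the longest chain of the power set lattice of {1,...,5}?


A chain is a totally ordered subset; we count the number of elements in a maximum chain.
Compute, for each element x, the size of the longest chain ending at x:
  {}: 1
  {1}: 2
  {2}: 2
  {3}: 2
  {4}: 2
  {5}: 2
  ...
A maximum chain: {} < {1} < {1,2} < {1,2,3} < {1,2,3,4} < {1,2,3,4,5}
Number of elements in the longest chain: 6


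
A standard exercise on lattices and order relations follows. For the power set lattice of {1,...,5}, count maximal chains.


A maximal chain goes from the minimum element to a maximal element via cover relations.
Counting all min-to-max paths in the cover graph.
Total maximal chains: 120


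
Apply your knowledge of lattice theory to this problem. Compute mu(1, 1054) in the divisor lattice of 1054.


In a divisor lattice, mu(a,b) = mu(b/a) where mu is the classical Mobius function.
b/a = 1054/1 = 1054
Prime factorization of 1054: primes [2, 17, 31]
1054 is squarefree with 3 prime factor(s), so mu(1054) = (-1)^3 = -1


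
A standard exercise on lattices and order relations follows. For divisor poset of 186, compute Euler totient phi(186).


phi(n) = n * prod_{p|n} (1 - 1/p).
Prime divisors of 186: [2, 3, 31]
phi(186) = 186 * (1 - 1/2) * (1 - 1/3) * (1 - 1/31)
phi(186) = 60


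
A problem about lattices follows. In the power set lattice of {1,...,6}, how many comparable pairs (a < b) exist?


A comparable pair {a,b} has a < b or b < a in the order.
Count unordered pairs where one element is strictly below the other.
Examples: {{},{1}}, {{},{2}}, {{},{3}}, {{},{4}}, ...
Total comparable pairs: 665


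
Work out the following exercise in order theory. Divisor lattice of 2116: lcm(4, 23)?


Join=lcm.
gcd(4,23)=1
lcm=92


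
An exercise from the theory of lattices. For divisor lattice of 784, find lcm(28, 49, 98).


In a divisor lattice, join = lcm (least common multiple).
Compute lcm iteratively: start with first element, then lcm(current, next).
Elements: [28, 49, 98]
lcm(28,49) = 196
lcm(196,98) = 196
Final lcm = 196


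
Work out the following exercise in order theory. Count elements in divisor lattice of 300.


Divisors of 300: [1, 2, 3, 4, 5, 6, 10, 12, 15, 20, 25, 30, 50, 60, 75, 100, 150, 300]
Count: 18


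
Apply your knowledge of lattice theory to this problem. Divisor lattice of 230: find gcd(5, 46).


In a divisor lattice, meet = gcd (greatest common divisor).
By Euclidean algorithm or factoring: gcd(5,46) = 1


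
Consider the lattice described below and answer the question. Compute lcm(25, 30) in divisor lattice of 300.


In a divisor lattice, join = lcm (least common multiple).
gcd(25,30) = 5
lcm(25,30) = 25*30/gcd = 750/5 = 150


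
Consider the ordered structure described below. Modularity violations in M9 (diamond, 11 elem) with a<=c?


Modular law: if a <= c then a v (b ^ c) = (a v b) ^ c.
Check all triples (a,b,c) with a <= c among 11 elements.
This lattice is modular (diamonds M_m and their chain-products are modular).
Total violating triples: 0


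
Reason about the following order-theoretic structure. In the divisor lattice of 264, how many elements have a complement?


An element a is complemented if some b has a meet b = bottom, a join b = top.
a is complemented iff gcd(a, n/a)=1, i.e. a is a unitary divisor of 264.
Complemented elements: 1, 3, 8, 11, 24, 33, ... (2 more)
Count: 8


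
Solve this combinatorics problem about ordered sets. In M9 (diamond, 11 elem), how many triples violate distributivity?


Distributive law: a ^ (b v c) = (a ^ b) v (a ^ c).
Check all 11^3 = 1331 ordered triples (a,b,c).
  e.g. a=a1, b=a2, c=a3: lhs=a1 != rhs=0
  e.g. a=a1, b=a2, c=a4: lhs=a1 != rhs=0
Total violating triples: 504


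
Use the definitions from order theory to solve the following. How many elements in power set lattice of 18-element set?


Power set = 2^n.
2^18 = 262144


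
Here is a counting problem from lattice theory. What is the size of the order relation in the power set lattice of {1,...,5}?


The order relation is {(a,b) : a <= b}, reflexive so it includes (a,a).
Examples: ({},{}), ({},{1,2}), ({},{1,2,3}), ({},{1,2,3,4}), ({},{1,2,3,4,5}), ...
Total ordered pairs: 243


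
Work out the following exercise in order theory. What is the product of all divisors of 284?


Divisors of 284: [1, 2, 4, 71, 142, 284]
Product = n^(d(n)/2) = 284^(6/2)
Product = 22906304


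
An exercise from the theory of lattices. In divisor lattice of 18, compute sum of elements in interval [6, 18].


Interval [6,18] in divisors of 18: [6, 18]
Sum = 24


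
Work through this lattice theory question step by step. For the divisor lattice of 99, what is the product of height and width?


Height = length of longest chain minus 1; width = size of largest antichain.
A maximum chain: 1 | 11 | 33 | 99  (height 3).
A maximum antichain: {3, 11}  (width 2).
Product = 3 * 2 = 6


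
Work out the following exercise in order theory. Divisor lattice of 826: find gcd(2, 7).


In a divisor lattice, meet = gcd (greatest common divisor).
By Euclidean algorithm or factoring: gcd(2,7) = 1


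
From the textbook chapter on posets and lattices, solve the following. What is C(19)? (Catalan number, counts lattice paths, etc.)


C(n) = C(2n, n) / (n+1).
C(38, 19) = 35345263800
C(19) = 35345263800 / 20 = 1767263190


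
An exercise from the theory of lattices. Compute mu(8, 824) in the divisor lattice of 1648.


In a divisor lattice, mu(a,b) = mu(b/a) where mu is the classical Mobius function.
b/a = 824/8 = 103
Prime factorization of 103: primes [103]
103 is squarefree with 1 prime factor(s), so mu(103) = (-1)^1 = -1


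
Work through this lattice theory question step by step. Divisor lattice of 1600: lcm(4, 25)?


Join=lcm.
gcd(4,25)=1
lcm=100


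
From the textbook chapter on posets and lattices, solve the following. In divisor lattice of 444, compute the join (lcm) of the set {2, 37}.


In a divisor lattice, join = lcm (least common multiple).
Compute lcm iteratively: start with first element, then lcm(current, next).
Elements: [2, 37]
lcm(2,37) = 74
Final lcm = 74


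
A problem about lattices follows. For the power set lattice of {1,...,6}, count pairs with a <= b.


The order relation is {(a,b) : a <= b}, reflexive so it includes (a,a).
Examples: ({},{}), ({},{1,2}), ({},{1,2,3}), ({},{1,2,3,4}), ({},{1,2,3,4,5}), ...
Total ordered pairs: 729


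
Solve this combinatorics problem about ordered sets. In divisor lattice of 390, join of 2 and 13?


In a divisor lattice, join = lcm (least common multiple).
gcd(2,13) = 1
lcm(2,13) = 2*13/gcd = 26/1 = 26


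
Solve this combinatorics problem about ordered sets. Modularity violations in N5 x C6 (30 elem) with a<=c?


Modular law: if a <= c then a v (b ^ c) = (a v b) ^ c.
Check all triples (a,b,c) with a <= c among 30 elements.
  e.g. a=(a,0), b=(c,0), c=(b,0): lhs=(a,0) != rhs=(b,0)
  e.g. a=(a,0), b=(c,1), c=(b,0): lhs=(a,0) != rhs=(b,0)
Total violating triples: 126


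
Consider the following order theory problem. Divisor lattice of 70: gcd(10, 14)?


Meet=gcd.
gcd(10,14)=2


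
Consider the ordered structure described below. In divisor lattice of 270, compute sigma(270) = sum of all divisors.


sigma(n) = sum of divisors.
Divisors of 270: [1, 2, 3, 5, 6, 9, 10, 15, 18, 27, 30, 45, 54, 90, 135, 270]
Sum = 720


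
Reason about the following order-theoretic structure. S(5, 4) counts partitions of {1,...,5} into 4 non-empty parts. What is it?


S(n,k) = k*S(n-1,k) + S(n-1,k-1).
S(4,4) = 1, S(4,3) = 6
S(5,4) = 4*1 + 6 = 4 + 6
S(5,4) = 10


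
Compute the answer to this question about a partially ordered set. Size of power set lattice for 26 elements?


Power set = 2^n.
2^26 = 67108864


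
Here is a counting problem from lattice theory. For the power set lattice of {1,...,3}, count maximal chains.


A maximal chain goes from the minimum element to a maximal element via cover relations.
Counting all min-to-max paths in the cover graph.
Total maximal chains: 6


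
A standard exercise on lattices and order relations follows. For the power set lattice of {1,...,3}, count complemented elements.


An element a is complemented if some b has a meet b = bottom, a join b = top.
every subset A has complement S\A, so all elements are complemented.
Complemented elements: {}, {1}, {2}, {3}, {1,2}, {1,3}, ... (2 more)
Count: 8


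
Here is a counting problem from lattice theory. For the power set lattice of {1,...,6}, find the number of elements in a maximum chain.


A chain is a totally ordered subset; we count the number of elements in a maximum chain.
Compute, for each element x, the size of the longest chain ending at x:
  {}: 1
  {1}: 2
  {2}: 2
  {3}: 2
  {4}: 2
  {5}: 2
  ...
A maximum chain: {} < {1} < {1,2} < {1,2,3} < {1,2,3,4} < {1,2,3,4,5} < {1,2,3,4,5,6}
Number of elements in the longest chain: 7


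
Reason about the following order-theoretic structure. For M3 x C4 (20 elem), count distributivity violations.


Distributive law: a ^ (b v c) = (a ^ b) v (a ^ c).
Check all 20^3 = 8000 ordered triples (a,b,c).
  e.g. a=(a1,0), b=(a2,0), c=(a3,0): lhs=(a1,0) != rhs=(0,0)
  e.g. a=(a1,0), b=(a2,0), c=(a3,1): lhs=(a1,0) != rhs=(0,0)
Total violating triples: 384


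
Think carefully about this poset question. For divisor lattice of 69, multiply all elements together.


Divisors of 69: [1, 3, 23, 69]
Product = n^(d(n)/2) = 69^(4/2)
Product = 4761


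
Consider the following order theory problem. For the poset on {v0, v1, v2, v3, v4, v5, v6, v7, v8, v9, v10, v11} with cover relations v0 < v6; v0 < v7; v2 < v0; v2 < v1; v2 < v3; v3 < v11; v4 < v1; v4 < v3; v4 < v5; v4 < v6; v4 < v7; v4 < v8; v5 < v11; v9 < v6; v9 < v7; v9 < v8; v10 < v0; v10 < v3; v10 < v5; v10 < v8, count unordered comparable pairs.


A comparable pair {a,b} has a < b or b < a in the order.
Count unordered pairs where one element is strictly below the other.
Examples: {v0,v2}, {v0,v6}, {v0,v7}, {v0,v10}, ...
Total comparable pairs: 27


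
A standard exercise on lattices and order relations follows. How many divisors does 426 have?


Divisors of 426: [1, 2, 3, 6, 71, 142, 213, 426]
Count: 8


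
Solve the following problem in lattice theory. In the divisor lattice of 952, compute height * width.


Height = length of longest chain minus 1; width = size of largest antichain.
A maximum chain: 1 | 17 | 119 | 238 | 476 | 952  (height 5).
A maximum antichain: {4, 14, 34, 119}  (width 4).
Product = 5 * 4 = 20


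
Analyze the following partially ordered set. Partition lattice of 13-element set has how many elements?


B(n) = number of set partitions of an n-element set.
B(n) satisfies the recurrence: B(n+1) = sum_k C(n,k)*B(k).
B(13) = 27644437


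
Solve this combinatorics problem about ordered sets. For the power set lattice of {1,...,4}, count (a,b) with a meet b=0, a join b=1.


Complement pair (a,b): a meet b = bottom, a join b = top.
Here: A intersect B = {} and A union B = {1,...,4}.
Pairs found: ({},{1,2,3,4}), ({1},{2,3,4}), ({2},{1,3,4}), ({3},{1,2,4}), ... (12 more)
Total ordered pairs: 16


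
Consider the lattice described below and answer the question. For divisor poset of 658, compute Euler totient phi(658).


phi(n) = n * prod_{p|n} (1 - 1/p).
Prime divisors of 658: [2, 7, 47]
phi(658) = 658 * (1 - 1/2) * (1 - 1/7) * (1 - 1/47)
phi(658) = 276


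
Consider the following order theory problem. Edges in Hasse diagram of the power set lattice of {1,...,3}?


A cover relation a -< b holds when a < b with no c strictly between.
Cover relations:
  {} -< {1}
  {} -< {2}
  {} -< {3}
  {1} -< {1,2}
  {1} -< {1,3}
  {2} -< {1,2}
  {2} -< {2,3}
  {3} -< {1,3}
  ...4 more
Total: 12


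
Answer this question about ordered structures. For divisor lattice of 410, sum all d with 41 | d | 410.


Interval [41,410] in divisors of 410: [41, 82, 205, 410]
Sum = 738


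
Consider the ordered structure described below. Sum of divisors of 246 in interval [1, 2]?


Interval [1,2] in divisors of 246: [1, 2]
Sum = 3


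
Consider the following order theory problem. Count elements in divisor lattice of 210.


Divisors of 210: [1, 2, 3, 5, 6, 7, 10, 14, 15, 21, 30, 35, 42, 70, 105, 210]
Count: 16


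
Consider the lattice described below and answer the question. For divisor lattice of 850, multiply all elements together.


Divisors of 850: [1, 2, 5, 10, 17, 25, 34, 50, 85, 170, 425, 850]
Product = n^(d(n)/2) = 850^(12/2)
Product = 377149515625000000


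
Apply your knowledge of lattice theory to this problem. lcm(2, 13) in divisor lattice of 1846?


Join=lcm.
gcd(2,13)=1
lcm=26


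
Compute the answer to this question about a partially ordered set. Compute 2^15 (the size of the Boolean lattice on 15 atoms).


Power set = 2^n.
2^15 = 32768


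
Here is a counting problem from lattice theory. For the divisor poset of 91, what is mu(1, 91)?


In a divisor lattice, mu(a,b) = mu(b/a) where mu is the classical Mobius function.
b/a = 91/1 = 91
Prime factorization of 91: primes [7, 13]
91 is squarefree with 2 prime factor(s), so mu(91) = (-1)^2 = 1


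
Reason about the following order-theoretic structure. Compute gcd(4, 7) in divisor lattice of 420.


In a divisor lattice, meet = gcd (greatest common divisor).
By Euclidean algorithm or factoring: gcd(4,7) = 1


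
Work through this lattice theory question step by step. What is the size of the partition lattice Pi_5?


B(n) = number of set partitions of an n-element set.
B(n) satisfies the recurrence: B(n+1) = sum_k C(n,k)*B(k).
B(5) = 52


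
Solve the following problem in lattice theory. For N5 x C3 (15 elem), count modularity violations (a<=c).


Modular law: if a <= c then a v (b ^ c) = (a v b) ^ c.
Check all triples (a,b,c) with a <= c among 15 elements.
  e.g. a=(a,0), b=(c,0), c=(b,0): lhs=(a,0) != rhs=(b,0)
  e.g. a=(a,0), b=(c,1), c=(b,0): lhs=(a,0) != rhs=(b,0)
Total violating triples: 18


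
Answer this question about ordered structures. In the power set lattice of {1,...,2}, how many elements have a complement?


An element a is complemented if some b has a meet b = bottom, a join b = top.
every subset A has complement S\A, so all elements are complemented.
Complemented elements: {}, {1}, {2}, {1,2}
Count: 4


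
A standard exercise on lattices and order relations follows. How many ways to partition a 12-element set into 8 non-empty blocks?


S(n,k) = k*S(n-1,k) + S(n-1,k-1).
S(11,8) = 11880, S(11,7) = 63987
S(12,8) = 8*11880 + 63987 = 95040 + 63987
S(12,8) = 159027


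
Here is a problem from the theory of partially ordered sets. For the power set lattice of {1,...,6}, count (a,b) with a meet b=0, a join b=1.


Complement pair (a,b): a meet b = bottom, a join b = top.
Here: A intersect B = {} and A union B = {1,...,6}.
Pairs found: ({},{1,2,3,4,5,6}), ({1},{2,3,4,5,6}), ({2},{1,3,4,5,6}), ({3},{1,2,4,5,6}), ... (60 more)
Total ordered pairs: 64


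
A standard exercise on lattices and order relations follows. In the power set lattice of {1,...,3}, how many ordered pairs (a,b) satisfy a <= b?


The order relation is {(a,b) : a <= b}, reflexive so it includes (a,a).
Examples: ({},{}), ({},{1,2}), ({},{1,2,3}), ({},{1,3}), ({},{1}), ...
Total ordered pairs: 27


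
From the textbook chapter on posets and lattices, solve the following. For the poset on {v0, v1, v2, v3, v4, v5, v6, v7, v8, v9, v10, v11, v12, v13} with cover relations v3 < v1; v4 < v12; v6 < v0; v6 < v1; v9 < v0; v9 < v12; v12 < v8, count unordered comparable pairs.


A comparable pair {a,b} has a < b or b < a in the order.
Count unordered pairs where one element is strictly below the other.
Examples: {v0,v6}, {v0,v9}, {v1,v3}, {v1,v6}, ...
Total comparable pairs: 9


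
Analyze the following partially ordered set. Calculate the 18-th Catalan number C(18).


C(n) = C(2n, n) / (n+1).
C(36, 18) = 9075135300
C(18) = 9075135300 / 19 = 477638700


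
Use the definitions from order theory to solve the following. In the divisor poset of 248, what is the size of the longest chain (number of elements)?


A chain is a totally ordered subset; we count the number of elements in a maximum chain.
Compute, for each element x, the size of the longest chain ending at x:
  1: 1
  2: 2
  31: 2
  4: 3
  8: 4
  62: 3
  ...
A maximum chain: 1 < 2 < 4 < 8 < 248
Number of elements in the longest chain: 5


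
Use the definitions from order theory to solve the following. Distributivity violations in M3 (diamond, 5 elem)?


Distributive law: a ^ (b v c) = (a ^ b) v (a ^ c).
Check all 5^3 = 125 ordered triples (a,b,c).
  e.g. a=a1, b=a2, c=a3: lhs=a1 != rhs=0
  e.g. a=a1, b=a3, c=a2: lhs=a1 != rhs=0
Total violating triples: 6


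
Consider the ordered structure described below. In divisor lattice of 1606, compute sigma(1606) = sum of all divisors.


sigma(n) = sum of divisors.
Divisors of 1606: [1, 2, 11, 22, 73, 146, 803, 1606]
Sum = 2664


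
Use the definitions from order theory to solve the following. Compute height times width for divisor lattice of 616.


Height = length of longest chain minus 1; width = size of largest antichain.
A maximum chain: 1 | 11 | 77 | 154 | 308 | 616  (height 5).
A maximum antichain: {4, 14, 22, 77}  (width 4).
Product = 5 * 4 = 20


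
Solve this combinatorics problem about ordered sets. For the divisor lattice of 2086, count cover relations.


A cover relation a -< b holds when a < b with no c strictly between.
Cover relations:
  1 -< 2
  1 -< 7
  1 -< 149
  2 -< 14
  2 -< 298
  7 -< 14
  7 -< 1043
  14 -< 2086
  ...4 more
Total: 12


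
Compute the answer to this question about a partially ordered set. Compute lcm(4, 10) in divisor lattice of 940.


In a divisor lattice, join = lcm (least common multiple).
gcd(4,10) = 2
lcm(4,10) = 4*10/gcd = 40/2 = 20


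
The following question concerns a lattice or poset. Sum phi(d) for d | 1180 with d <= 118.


Divisors of 1180 up to 118: [1, 2, 4, 5, 10, 20, 59, 118]
phi values: [1, 1, 2, 4, 4, 8, 58, 58]
Sum = 136


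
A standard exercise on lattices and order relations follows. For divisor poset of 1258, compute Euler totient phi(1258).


phi(n) = n * prod_{p|n} (1 - 1/p).
Prime divisors of 1258: [2, 17, 37]
phi(1258) = 1258 * (1 - 1/2) * (1 - 1/17) * (1 - 1/37)
phi(1258) = 576


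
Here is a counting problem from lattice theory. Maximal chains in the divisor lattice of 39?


A maximal chain goes from the minimum element to a maximal element via cover relations.
Counting all min-to-max paths in the cover graph.
Total maximal chains: 2


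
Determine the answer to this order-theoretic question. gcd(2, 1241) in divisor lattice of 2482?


Meet=gcd.
gcd(2,1241)=1
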